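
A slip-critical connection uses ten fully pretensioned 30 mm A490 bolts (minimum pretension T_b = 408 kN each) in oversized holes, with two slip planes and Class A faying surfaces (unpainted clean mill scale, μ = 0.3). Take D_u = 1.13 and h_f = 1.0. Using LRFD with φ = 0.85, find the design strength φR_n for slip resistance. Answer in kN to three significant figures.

R_n = μ · D_u · h_f · T_b · n_s · n_b = 0.3 × 1.13 × 1.0 × 408 × 2 × 10 = 2766 kN.
Design strength φR_n = 0.85 × 2766 = 2350 kN.

2350 kN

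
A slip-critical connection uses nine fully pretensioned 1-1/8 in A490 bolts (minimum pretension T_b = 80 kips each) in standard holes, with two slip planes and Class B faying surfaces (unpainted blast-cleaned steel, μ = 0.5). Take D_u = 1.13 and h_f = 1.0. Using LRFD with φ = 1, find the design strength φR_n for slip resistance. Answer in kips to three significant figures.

814 kips

R_n = μ · D_u · h_f · T_b · n_s · n_b = 0.5 × 1.13 × 1.0 × 80 × 2 × 9 = 813.6 kips.
Design strength φR_n = 1 × 813.6 = 814 kips.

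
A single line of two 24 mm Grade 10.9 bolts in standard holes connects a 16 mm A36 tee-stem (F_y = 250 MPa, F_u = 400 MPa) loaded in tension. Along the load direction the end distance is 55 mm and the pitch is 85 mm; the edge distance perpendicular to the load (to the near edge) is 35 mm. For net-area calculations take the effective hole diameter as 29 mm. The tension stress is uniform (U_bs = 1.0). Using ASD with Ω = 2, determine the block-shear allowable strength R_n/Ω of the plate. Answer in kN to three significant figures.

234 kN

Shear plane L_v = 55 + 1·85 = 140 mm; A_gv = 140 × 16 = 2240 mm².
A_nv = (140 − 1.5·29) × 16 = 1544 mm².
A_nt = (35 − 0.5·29) × 16 = 328 mm².
0.6 F_u A_nv = 370.6 kN; 0.6 F_y A_gv = 336 kN → shear yielding governs the shear term.
R_n = 336 + 1.0 × 400 × 328 / 1000 = 467.2 kN.
Allowable strength R_n/Ω = 467.2 / 2 = 234 kN.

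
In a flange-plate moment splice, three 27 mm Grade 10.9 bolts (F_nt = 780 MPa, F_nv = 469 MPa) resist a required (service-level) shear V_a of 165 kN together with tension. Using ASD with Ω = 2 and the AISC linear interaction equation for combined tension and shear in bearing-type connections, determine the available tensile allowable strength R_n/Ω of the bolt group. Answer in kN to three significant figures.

A_b = π·27²/4 = 572.6 mm²; f_rv = 165 × 1000 / (3 × 572.6) = 96.06 MPa.
F'_nt = 1.3 F_nt − (Ω F_nt / F_nv) f_rv = 1.3·780 − (2·780/469)·96.06 = 694.5 MPa, capped at F_nt → F'_nt = 694.5 MPa.
R_n = F'_nt · A_b · n = 694.5 × 572.6 × 3 / 1000 = 1193 kN.
Allowable strength R_n/Ω = 1193 / 2 = 596 kN.

596 kN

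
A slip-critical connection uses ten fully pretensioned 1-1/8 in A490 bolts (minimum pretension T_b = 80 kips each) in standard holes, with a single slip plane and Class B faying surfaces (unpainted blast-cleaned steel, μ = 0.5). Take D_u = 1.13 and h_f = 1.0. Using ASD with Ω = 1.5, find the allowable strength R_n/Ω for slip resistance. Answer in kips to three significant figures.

301 kips

R_n = μ · D_u · h_f · T_b · n_s · n_b = 0.5 × 1.13 × 1.0 × 80 × 1 × 10 = 452 kips.
Allowable strength R_n/Ω = 452 / 1.5 = 301 kips.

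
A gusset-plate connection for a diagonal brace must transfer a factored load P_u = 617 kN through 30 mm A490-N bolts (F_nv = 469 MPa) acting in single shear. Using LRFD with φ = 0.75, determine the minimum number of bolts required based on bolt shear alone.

3 bolts

A_b = π·30²/4 = 706.9 mm².
Per-bolt design strength φR_n = 0.75 × 469 × 706.9 × 1 / 1000 = 248.6 kN.
n ≥ 617 / 248.6 = 2.482 → use 3 bolts.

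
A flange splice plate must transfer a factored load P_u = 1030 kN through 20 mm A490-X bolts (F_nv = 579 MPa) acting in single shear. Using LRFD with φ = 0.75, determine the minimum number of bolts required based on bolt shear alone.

A_b = π·20²/4 = 314.2 mm².
Per-bolt design strength φR_n = 0.75 × 579 × 314.2 × 1 / 1000 = 136.4 kN.
n ≥ 1030 / 136.4 = 7.55 → use 8 bolts.

8 bolts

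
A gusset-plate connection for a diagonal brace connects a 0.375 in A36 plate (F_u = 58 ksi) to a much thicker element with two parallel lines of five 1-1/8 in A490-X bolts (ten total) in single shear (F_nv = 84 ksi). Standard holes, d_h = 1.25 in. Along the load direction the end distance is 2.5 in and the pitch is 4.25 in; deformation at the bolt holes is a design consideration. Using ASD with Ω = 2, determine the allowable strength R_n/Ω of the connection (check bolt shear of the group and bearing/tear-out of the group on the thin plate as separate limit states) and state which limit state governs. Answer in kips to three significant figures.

Bolt shear: A_b = π·1.125²/4 = 0.994 in²; R_n = 84 × 0.994 × 10 × 1 = 835 kips → 835 / 2 = 417 kips.
Bearing (1.2 l_c t F_u ≤ 2.4 d t F_u): upper limit = 2.4·1.125·0.375·58 = 58.72 kips.
  Edge l_c = 2.5 − 1.25/2 = 1.875 → r_n = 48.94 kips; interior l_c = 4.25 − 1.25 = 3 → r_n = 58.72 kips.
  R_n,bearing = 2·48.94 + 8·58.72 = 567.7 kips → 567.7 / 2 = 284 kips.
Bearing governs: 284 kips.

284 kips (bearing governs)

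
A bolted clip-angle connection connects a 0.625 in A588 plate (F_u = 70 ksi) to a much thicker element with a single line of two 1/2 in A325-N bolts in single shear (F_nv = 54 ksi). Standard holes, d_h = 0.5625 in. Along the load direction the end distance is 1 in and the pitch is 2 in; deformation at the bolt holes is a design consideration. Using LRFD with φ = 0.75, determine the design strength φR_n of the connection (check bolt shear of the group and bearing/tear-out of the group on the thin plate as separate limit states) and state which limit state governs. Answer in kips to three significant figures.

15.9 kips (bolt shear governs)

Bolt shear: A_b = π·0.5²/4 = 0.1963 in²; R_n = 54 × 0.1963 × 2 × 1 = 21.21 kips → 0.75 × 21.21 = 15.9 kips.
Bearing (1.2 l_c t F_u ≤ 2.4 d t F_u): upper limit = 2.4·0.5·0.625·70 = 52.5 kips.
  Edge l_c = 1 − 0.5625/2 = 0.7188 → r_n = 37.73 kips; interior l_c = 2 − 0.5625 = 1.438 → r_n = 52.5 kips.
  R_n,bearing = 1·37.73 + 1·52.5 = 90.23 kips → 0.75 × 90.23 = 67.7 kips.
Bolt shear governs: 15.9 kips.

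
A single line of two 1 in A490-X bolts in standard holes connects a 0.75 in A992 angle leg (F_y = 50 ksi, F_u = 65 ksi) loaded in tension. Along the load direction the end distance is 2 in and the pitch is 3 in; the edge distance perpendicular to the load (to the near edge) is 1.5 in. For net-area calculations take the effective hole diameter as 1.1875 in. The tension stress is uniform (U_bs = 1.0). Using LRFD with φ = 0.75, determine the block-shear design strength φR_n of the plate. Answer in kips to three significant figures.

Shear plane L_v = 2 + 1·3 = 5 in; A_gv = 5 × 0.75 = 3.75 in².
A_nv = (5 − 1.5·1.1875) × 0.75 = 2.414 in².
A_nt = (1.5 − 0.5·1.1875) × 0.75 = 0.6797 in².
0.6 F_u A_nv = 94.15 kips; 0.6 F_y A_gv = 112.5 kips → shear rupture governs the shear term.
R_n = 94.15 + 1.0 × 65 × 0.6797 = 138.3 kips.
Design strength φR_n = 0.75 × 138.3 = 104 kips.

104 kips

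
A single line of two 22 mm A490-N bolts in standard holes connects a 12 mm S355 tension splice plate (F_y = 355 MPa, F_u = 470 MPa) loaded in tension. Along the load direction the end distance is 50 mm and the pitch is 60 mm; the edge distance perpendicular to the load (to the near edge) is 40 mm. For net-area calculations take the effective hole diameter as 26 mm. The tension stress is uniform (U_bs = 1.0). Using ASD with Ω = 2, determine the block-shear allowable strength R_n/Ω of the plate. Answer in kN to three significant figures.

196 kN

Shear plane L_v = 50 + 1·60 = 110 mm; A_gv = 110 × 12 = 1320 mm².
A_nv = (110 − 1.5·26) × 12 = 852 mm².
A_nt = (40 − 0.5·26) × 12 = 324 mm².
0.6 F_u A_nv = 240.3 kN; 0.6 F_y A_gv = 281.2 kN → shear rupture governs the shear term.
R_n = 240.3 + 1.0 × 470 × 324 / 1000 = 392.5 kN.
Allowable strength R_n/Ω = 392.5 / 2 = 196 kN.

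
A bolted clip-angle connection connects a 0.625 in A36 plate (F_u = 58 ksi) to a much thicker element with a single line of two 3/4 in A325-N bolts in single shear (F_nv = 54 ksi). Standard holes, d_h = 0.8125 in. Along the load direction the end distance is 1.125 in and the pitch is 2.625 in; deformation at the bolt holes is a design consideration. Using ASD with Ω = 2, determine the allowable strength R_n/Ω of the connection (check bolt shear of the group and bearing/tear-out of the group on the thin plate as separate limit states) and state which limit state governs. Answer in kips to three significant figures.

23.9 kips (bolt shear governs)

Bolt shear: A_b = π·0.75²/4 = 0.4418 in²; R_n = 54 × 0.4418 × 2 × 1 = 47.71 kips → 47.71 / 2 = 23.9 kips.
Bearing (1.2 l_c t F_u ≤ 2.4 d t F_u): upper limit = 2.4·0.75·0.625·58 = 65.25 kips.
  Edge l_c = 1.125 − 0.8125/2 = 0.7188 → r_n = 31.27 kips; interior l_c = 2.625 − 0.8125 = 1.812 → r_n = 65.25 kips.
  R_n,bearing = 1·31.27 + 1·65.25 = 96.52 kips → 96.52 / 2 = 48.3 kips.
Bolt shear governs: 23.9 kips.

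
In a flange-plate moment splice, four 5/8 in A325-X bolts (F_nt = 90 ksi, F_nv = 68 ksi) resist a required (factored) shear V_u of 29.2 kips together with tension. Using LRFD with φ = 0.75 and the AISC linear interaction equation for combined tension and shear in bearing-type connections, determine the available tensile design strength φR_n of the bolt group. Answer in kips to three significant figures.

69 kips

A_b = π·0.625²/4 = 0.3068 in²; f_rv = 29.2 / (4 × 0.3068) = 23.79 ksi.
F'_nt = 1.3 F_nt − (F_nt / φF_nv) f_rv = 1.3·90 − (90/(0.75·68))·23.79 = 75.01 ksi, capped at F_nt → F'_nt = 75.01 ksi.
R_n = F'_nt · A_b · n = 75.01 × 0.3068 × 4 = 92.05 kips.
Design strength φR_n = 0.75 × 92.05 = 69 kips.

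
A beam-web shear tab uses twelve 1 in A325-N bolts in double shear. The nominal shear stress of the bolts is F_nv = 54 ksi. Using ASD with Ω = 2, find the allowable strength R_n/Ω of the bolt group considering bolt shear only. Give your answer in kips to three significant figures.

A_b = π × 1² / 4 = 0.7854 in².
R_n = F_nv · A_b · n · n_s = 54 × 0.7854 × 12 × 2 = 1018 kips.
Allowable strength R_n/Ω = 1018 / 2 = 509 kips.

509 kips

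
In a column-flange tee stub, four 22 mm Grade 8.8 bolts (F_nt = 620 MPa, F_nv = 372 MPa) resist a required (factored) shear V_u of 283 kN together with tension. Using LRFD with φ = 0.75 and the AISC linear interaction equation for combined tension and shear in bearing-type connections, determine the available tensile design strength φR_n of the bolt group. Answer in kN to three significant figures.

A_b = π·22²/4 = 380.1 mm²; f_rv = 283 × 1000 / (4 × 380.1) = 186.1 MPa.
F'_nt = 1.3 F_nt − (F_nt / φF_nv) f_rv = 1.3·620 − (620/(0.75·372))·186.1 = 392.4 MPa, capped at F_nt → F'_nt = 392.4 MPa.
R_n = F'_nt · A_b · n = 392.4 × 380.1 × 4 / 1000 = 596.7 kN.
Design strength φR_n = 0.75 × 596.7 = 447 kN.

447 kN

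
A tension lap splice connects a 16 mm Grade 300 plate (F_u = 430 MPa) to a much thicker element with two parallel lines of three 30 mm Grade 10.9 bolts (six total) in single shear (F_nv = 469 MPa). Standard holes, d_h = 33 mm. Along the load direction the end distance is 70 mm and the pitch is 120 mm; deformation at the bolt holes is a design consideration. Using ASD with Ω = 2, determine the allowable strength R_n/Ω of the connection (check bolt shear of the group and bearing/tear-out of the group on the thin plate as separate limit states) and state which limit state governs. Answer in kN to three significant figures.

Bolt shear: A_b = π·30²/4 = 706.9 mm²; R_n = 469 × 706.9 × 6 × 1 / 1000 = 1989 kN → 1989 / 2 = 995 kN.
Bearing (1.2 l_c t F_u ≤ 2.4 d t F_u): upper limit = 2.4·30·16·430 / 1000 = 495.4 kN.
  Edge l_c = 70 − 33/2 = 53.5 → r_n = 441.7 kN; interior l_c = 120 − 33 = 87 → r_n = 495.4 kN.
  R_n,bearing = 2·441.7 + 4·495.4 = 2865 kN → 2865 / 2 = 1430 kN.
Bolt shear governs: 995 kN.

995 kN (bolt shear governs)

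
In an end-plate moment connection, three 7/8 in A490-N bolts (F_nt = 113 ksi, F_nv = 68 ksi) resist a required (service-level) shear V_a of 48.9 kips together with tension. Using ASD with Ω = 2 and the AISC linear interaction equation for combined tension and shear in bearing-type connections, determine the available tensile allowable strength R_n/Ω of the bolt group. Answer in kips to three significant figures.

51.2 kips

A_b = π·0.875²/4 = 0.6013 in²; f_rv = 48.9 / (3 × 0.6013) = 27.11 ksi.
F'_nt = 1.3 F_nt − (Ω F_nt / F_nv) f_rv = 1.3·113 − (2·113/68)·27.11 = 56.81 ksi, capped at F_nt → F'_nt = 56.81 ksi.
R_n = F'_nt · A_b · n = 56.81 × 0.6013 × 3 = 102.5 kips.
Allowable strength R_n/Ω = 102.5 / 2 = 51.2 kips.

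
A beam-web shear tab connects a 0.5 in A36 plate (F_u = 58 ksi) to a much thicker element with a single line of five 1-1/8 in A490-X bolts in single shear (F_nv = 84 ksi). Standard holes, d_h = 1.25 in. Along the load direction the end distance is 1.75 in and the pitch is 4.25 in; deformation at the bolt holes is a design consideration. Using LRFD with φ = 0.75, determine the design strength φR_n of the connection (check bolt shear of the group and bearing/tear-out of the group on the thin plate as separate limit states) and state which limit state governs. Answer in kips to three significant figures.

Bolt shear: A_b = π·1.125²/4 = 0.994 in²; R_n = 84 × 0.994 × 5 × 1 = 417.5 kips → 0.75 × 417.5 = 313 kips.
Bearing (1.2 l_c t F_u ≤ 2.4 d t F_u): upper limit = 2.4·1.125·0.5·58 = 78.3 kips.
  Edge l_c = 1.75 − 1.25/2 = 1.125 → r_n = 39.15 kips; interior l_c = 4.25 − 1.25 = 3 → r_n = 78.3 kips.
  R_n,bearing = 1·39.15 + 4·78.3 = 352.3 kips → 0.75 × 352.3 = 264 kips.
Bearing governs: 264 kips.

264 kips (bearing governs)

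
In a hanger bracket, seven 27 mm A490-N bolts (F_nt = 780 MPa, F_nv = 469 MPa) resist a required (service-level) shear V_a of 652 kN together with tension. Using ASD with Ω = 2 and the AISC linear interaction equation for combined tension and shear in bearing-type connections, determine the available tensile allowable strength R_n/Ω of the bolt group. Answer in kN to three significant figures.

A_b = π·27²/4 = 572.6 mm²; f_rv = 652 × 1000 / (7 × 572.6) = 162.7 MPa.
F'_nt = 1.3 F_nt − (Ω F_nt / F_nv) f_rv = 1.3·780 − (2·780/469)·162.7 = 472.9 MPa, capped at F_nt → F'_nt = 472.9 MPa.
R_n = F'_nt · A_b · n = 472.9 × 572.6 × 7 / 1000 = 1895 kN.
Allowable strength R_n/Ω = 1895 / 2 = 948 kN.

948 kN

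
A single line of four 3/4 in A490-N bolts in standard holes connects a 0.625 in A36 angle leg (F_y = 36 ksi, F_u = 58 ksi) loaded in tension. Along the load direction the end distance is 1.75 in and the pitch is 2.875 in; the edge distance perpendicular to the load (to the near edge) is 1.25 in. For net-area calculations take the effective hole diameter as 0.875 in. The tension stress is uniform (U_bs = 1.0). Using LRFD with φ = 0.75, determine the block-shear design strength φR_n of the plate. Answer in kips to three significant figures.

Shear plane L_v = 1.75 + 3·2.875 = 10.38 in; A_gv = 10.38 × 0.625 = 6.484 in².
A_nv = (10.38 − 3.5·0.875) × 0.625 = 4.57 in².
A_nt = (1.25 − 0.5·0.875) × 0.625 = 0.5078 in².
0.6 F_u A_nv = 159 kips; 0.6 F_y A_gv = 140.1 kips → shear yielding governs the shear term.
R_n = 140.1 + 1.0 × 58 × 0.5078 = 169.5 kips.
Design strength φR_n = 0.75 × 169.5 = 127 kips.

127 kips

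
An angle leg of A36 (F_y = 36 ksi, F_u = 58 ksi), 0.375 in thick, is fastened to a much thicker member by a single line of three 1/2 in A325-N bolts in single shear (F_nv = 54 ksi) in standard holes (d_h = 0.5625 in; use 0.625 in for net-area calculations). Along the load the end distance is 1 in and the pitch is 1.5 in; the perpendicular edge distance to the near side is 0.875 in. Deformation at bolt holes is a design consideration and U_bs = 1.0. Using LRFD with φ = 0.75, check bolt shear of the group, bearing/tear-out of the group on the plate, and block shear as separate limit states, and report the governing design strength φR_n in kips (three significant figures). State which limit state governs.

23.9 kips (bolt shear governs)

Bolt shear: A_b = π·0.5²/4 = 0.1963 in²; R_n = 54 × 0.1963 × 3 × 1 = 31.81 kips → 0.75 × 31.81 = 23.9 kips.
Bearing: edge l_c = 0.7188, r_n = 18.76 kips; interior l_c = 0.9375, r_n = 24.47 kips; R_n = 18.76 + 2·24.47 = 67.7 kips → 50.8 kips.
Block shear: A_gv = 1.5, A_nv = 0.9141, A_nt = 0.2109 in²; R_n = min(0.6F_uA_nv, 0.6F_yA_gv) + U_bs·F_u·A_nt = 44.04 kips → 33 kips.
Bolt shear governs: 23.9 kips.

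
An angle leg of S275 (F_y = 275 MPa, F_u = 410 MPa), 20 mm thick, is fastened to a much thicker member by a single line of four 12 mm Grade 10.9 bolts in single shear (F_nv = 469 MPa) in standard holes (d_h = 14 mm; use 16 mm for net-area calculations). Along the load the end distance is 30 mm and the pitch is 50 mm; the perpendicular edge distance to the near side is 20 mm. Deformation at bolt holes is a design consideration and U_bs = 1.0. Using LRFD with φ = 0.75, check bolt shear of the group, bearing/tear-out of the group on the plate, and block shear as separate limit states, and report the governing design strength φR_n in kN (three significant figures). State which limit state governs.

Bolt shear: A_b = π·12²/4 = 113.1 mm²; R_n = 469 × 113.1 × 4 × 1 / 1000 = 212.2 kN → 0.75 × 212.2 = 159 kN.
Bearing: edge l_c = 23, r_n = 226.3 kN; interior l_c = 36, r_n = 236.2 kN; R_n = 226.3 + 3·236.2 = 934.8 kN → 701 kN.
Block shear: A_gv = 3600, A_nv = 2480, A_nt = 240 mm²; R_n = min(0.6F_uA_nv, 0.6F_yA_gv) + U_bs·F_u·A_nt = 692.4 kN → 519 kN.
Bolt shear governs: 159 kN.

159 kN (bolt shear governs)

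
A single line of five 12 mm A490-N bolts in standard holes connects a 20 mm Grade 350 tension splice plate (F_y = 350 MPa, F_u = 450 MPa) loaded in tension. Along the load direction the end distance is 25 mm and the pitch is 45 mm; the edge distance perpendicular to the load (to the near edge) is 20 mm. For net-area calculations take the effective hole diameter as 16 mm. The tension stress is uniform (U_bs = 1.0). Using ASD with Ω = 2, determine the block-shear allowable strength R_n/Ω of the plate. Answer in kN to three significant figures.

413 kN

Shear plane L_v = 25 + 4·45 = 205 mm; A_gv = 205 × 20 = 4100 mm².
A_nv = (205 − 4.5·16) × 20 = 2660 mm².
A_nt = (20 − 0.5·16) × 20 = 240 mm².
0.6 F_u A_nv = 718.2 kN; 0.6 F_y A_gv = 861 kN → shear rupture governs the shear term.
R_n = 718.2 + 1.0 × 450 × 240 / 1000 = 826.2 kN.
Allowable strength R_n/Ω = 826.2 / 2 = 413 kN.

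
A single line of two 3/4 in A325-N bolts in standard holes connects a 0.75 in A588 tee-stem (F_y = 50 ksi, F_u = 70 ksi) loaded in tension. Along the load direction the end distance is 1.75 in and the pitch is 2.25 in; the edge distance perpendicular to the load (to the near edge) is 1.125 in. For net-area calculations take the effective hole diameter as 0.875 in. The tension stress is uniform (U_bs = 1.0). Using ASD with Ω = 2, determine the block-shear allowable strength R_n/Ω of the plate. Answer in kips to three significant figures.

Shear plane L_v = 1.75 + 1·2.25 = 4 in; A_gv = 4 × 0.75 = 3 in².
A_nv = (4 − 1.5·0.875) × 0.75 = 2.016 in².
A_nt = (1.125 − 0.5·0.875) × 0.75 = 0.5156 in².
0.6 F_u A_nv = 84.66 kips; 0.6 F_y A_gv = 90 kips → shear rupture governs the shear term.
R_n = 84.66 + 1.0 × 70 × 0.5156 = 120.8 kips.
Allowable strength R_n/Ω = 120.8 / 2 = 60.4 kips.

60.4 kips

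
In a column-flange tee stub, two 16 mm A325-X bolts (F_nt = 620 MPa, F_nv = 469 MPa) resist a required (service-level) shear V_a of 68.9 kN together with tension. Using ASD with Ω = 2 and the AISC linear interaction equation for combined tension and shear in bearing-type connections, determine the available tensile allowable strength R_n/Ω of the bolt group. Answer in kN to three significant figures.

A_b = π·16²/4 = 201.1 mm²; f_rv = 68.9 × 1000 / (2 × 201.1) = 171.3 MPa.
F'_nt = 1.3 F_nt − (Ω F_nt / F_nv) f_rv = 1.3·620 − (2·620/469)·171.3 = 353 MPa, capped at F_nt → F'_nt = 353 MPa.
R_n = F'_nt · A_b · n = 353 × 201.1 × 2 / 1000 = 141.9 kN.
Allowable strength R_n/Ω = 141.9 / 2 = 71 kN.

71 kN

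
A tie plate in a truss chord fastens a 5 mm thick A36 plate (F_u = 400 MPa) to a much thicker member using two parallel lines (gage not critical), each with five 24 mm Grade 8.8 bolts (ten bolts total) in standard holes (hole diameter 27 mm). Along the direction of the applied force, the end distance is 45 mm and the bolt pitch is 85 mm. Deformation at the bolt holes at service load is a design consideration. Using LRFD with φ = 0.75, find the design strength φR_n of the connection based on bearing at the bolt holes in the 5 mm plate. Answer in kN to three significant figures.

Per bolt r_n = 1.2 l_c t F_u ≤ 2.4 d t F_u; upper limit = 2.4 × 24 × 5 × 400 / 1000 = 115.2 kN.
Edge bolt: l_c = 45 − 27/2 = 31.5 mm → 1.2 × 31.5 × 5 × 400 / 1000 = 75.6 → r_n = 75.6 kN.
Interior bolts: l_c = 85 − 27 = 58 mm → 1.2 × 58 × 5 × 400 / 1000 = 139.2 → r_n = 115.2 kN.
R_n = 2 × 75.6 + 8 × 115.2 = 1073 kN.
Design strength φR_n = 0.75 × 1073 = 805 kN.

805 kN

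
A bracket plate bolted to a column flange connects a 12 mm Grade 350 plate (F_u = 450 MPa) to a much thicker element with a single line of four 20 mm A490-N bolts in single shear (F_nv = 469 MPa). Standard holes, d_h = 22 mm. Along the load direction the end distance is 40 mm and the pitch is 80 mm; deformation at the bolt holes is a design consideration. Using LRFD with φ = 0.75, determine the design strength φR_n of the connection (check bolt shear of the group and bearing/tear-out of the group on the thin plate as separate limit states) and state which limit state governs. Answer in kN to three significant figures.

Bolt shear: A_b = π·20²/4 = 314.2 mm²; R_n = 469 × 314.2 × 4 × 1 / 1000 = 589.4 kN → 0.75 × 589.4 = 442 kN.
Bearing (1.2 l_c t F_u ≤ 2.4 d t F_u): upper limit = 2.4·20·12·450 / 1000 = 259.2 kN.
  Edge l_c = 40 − 22/2 = 29 → r_n = 187.9 kN; interior l_c = 80 − 22 = 58 → r_n = 259.2 kN.
  R_n,bearing = 1·187.9 + 3·259.2 = 965.5 kN → 0.75 × 965.5 = 724 kN.
Bolt shear governs: 442 kN.

442 kN (bolt shear governs)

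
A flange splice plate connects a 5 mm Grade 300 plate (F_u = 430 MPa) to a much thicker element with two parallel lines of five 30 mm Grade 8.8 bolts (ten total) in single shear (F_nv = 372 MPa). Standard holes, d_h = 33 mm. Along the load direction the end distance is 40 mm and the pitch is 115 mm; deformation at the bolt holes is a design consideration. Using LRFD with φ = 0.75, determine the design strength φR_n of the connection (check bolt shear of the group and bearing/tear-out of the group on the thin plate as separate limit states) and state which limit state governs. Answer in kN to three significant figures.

1020 kN (bearing governs)

Bolt shear: A_b = π·30²/4 = 706.9 mm²; R_n = 372 × 706.9 × 10 × 1 / 1000 = 2630 kN → 0.75 × 2630 = 1970 kN.
Bearing (1.2 l_c t F_u ≤ 2.4 d t F_u): upper limit = 2.4·30·5·430 / 1000 = 154.8 kN.
  Edge l_c = 40 − 33/2 = 23.5 → r_n = 60.63 kN; interior l_c = 115 − 33 = 82 → r_n = 154.8 kN.
  R_n,bearing = 2·60.63 + 8·154.8 = 1360 kN → 0.75 × 1360 = 1020 kN.
Bearing governs: 1020 kN.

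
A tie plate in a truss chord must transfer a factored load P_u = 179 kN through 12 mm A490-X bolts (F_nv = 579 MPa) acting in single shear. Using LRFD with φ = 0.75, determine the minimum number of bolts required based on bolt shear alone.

4 bolts

A_b = π·12²/4 = 113.1 mm².
Per-bolt design strength φR_n = 0.75 × 579 × 113.1 × 1 / 1000 = 49.11 kN.
n ≥ 179 / 49.11 = 3.645 → use 4 bolts.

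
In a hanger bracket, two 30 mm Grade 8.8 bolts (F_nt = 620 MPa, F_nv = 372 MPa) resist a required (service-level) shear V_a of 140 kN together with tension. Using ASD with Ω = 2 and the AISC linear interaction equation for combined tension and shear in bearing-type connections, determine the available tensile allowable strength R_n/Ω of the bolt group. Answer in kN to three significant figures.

336 kN

A_b = π·30²/4 = 706.9 mm²; f_rv = 140 × 1000 / (2 × 706.9) = 99.03 MPa.
F'_nt = 1.3 F_nt − (Ω F_nt / F_nv) f_rv = 1.3·620 − (2·620/372)·99.03 = 475.9 MPa, capped at F_nt → F'_nt = 475.9 MPa.
R_n = F'_nt · A_b · n = 475.9 × 706.9 × 2 / 1000 = 672.8 kN.
Allowable strength R_n/Ω = 672.8 / 2 = 336 kN.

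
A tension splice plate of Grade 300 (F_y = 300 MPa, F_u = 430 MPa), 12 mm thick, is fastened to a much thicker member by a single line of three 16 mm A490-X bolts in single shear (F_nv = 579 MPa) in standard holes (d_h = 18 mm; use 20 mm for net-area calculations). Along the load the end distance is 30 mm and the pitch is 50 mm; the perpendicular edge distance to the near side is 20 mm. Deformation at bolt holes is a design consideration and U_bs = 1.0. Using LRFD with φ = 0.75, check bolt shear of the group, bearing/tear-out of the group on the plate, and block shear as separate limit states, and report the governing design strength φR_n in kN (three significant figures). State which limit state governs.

224 kN (block shear governs)

Bolt shear: A_b = π·16²/4 = 201.1 mm²; R_n = 579 × 201.1 × 3 × 1 / 1000 = 349.2 kN → 0.75 × 349.2 = 262 kN.
Bearing: edge l_c = 21, r_n = 130 kN; interior l_c = 32, r_n = 198.1 kN; R_n = 130 + 2·198.1 = 526.3 kN → 395 kN.
Block shear: A_gv = 1560, A_nv = 960, A_nt = 120 mm²; R_n = min(0.6F_uA_nv, 0.6F_yA_gv) + U_bs·F_u·A_nt = 299.3 kN → 224 kN.
Block shear governs: 224 kN.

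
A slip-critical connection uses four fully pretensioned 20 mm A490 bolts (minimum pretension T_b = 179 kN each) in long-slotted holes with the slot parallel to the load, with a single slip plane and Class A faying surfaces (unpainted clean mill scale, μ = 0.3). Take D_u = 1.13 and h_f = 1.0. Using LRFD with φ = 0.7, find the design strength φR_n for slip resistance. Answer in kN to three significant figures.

R_n = μ · D_u · h_f · T_b · n_s · n_b = 0.3 × 1.13 × 1.0 × 179 × 1 × 4 = 242.7 kN.
Design strength φR_n = 0.7 × 242.7 = 170 kN.

170 kN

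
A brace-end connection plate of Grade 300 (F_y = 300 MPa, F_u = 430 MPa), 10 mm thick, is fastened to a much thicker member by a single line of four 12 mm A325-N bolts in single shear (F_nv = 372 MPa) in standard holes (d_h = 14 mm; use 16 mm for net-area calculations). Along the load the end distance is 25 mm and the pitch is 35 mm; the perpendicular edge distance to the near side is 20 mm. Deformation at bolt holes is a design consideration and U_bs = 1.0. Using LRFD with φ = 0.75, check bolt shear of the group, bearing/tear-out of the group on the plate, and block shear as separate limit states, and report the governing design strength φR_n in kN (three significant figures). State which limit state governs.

Bolt shear: A_b = π·12²/4 = 113.1 mm²; R_n = 372 × 113.1 × 4 × 1 / 1000 = 168.3 kN → 0.75 × 168.3 = 126 kN.
Bearing: edge l_c = 18, r_n = 92.88 kN; interior l_c = 21, r_n = 108.4 kN; R_n = 92.88 + 3·108.4 = 418 kN → 313 kN.
Block shear: A_gv = 1300, A_nv = 740, A_nt = 120 mm²; R_n = min(0.6F_uA_nv, 0.6F_yA_gv) + U_bs·F_u·A_nt = 242.5 kN → 182 kN.
Bolt shear governs: 126 kN.

126 kN (bolt shear governs)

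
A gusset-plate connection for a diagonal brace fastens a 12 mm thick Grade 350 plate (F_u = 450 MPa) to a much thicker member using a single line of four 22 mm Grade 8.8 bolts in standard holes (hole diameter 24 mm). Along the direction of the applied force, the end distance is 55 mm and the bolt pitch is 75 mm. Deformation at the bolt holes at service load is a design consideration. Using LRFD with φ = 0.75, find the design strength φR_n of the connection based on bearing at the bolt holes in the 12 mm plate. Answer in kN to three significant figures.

Per bolt r_n = 1.2 l_c t F_u ≤ 2.4 d t F_u; upper limit = 2.4 × 22 × 12 × 450 / 1000 = 285.1 kN.
Edge bolt: l_c = 55 − 24/2 = 43 mm → 1.2 × 43 × 12 × 450 / 1000 = 278.6 → r_n = 278.6 kN.
Interior bolts: l_c = 75 − 24 = 51 mm → 1.2 × 51 × 12 × 450 / 1000 = 330.5 → r_n = 285.1 kN.
R_n = 1 × 278.6 + 3 × 285.1 = 1134 kN.
Design strength φR_n = 0.75 × 1134 = 850 kN.

850 kN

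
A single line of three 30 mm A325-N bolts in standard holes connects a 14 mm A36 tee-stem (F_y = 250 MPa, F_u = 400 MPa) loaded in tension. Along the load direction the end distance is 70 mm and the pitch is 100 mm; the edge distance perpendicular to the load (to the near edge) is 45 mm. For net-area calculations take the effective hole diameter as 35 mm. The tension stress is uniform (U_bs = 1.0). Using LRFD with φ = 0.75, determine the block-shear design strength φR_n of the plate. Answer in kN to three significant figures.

541 kN

Shear plane L_v = 70 + 2·100 = 270 mm; A_gv = 270 × 14 = 3780 mm².
A_nv = (270 − 2.5·35) × 14 = 2555 mm².
A_nt = (45 − 0.5·35) × 14 = 385 mm².
0.6 F_u A_nv = 613.2 kN; 0.6 F_y A_gv = 567 kN → shear yielding governs the shear term.
R_n = 567 + 1.0 × 400 × 385 / 1000 = 721 kN.
Design strength φR_n = 0.75 × 721 = 541 kN.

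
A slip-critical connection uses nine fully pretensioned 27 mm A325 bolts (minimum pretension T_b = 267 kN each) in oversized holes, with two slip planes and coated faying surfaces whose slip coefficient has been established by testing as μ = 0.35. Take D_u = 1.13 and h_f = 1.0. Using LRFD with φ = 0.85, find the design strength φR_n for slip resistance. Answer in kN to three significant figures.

1620 kN

R_n = μ · D_u · h_f · T_b · n_s · n_b = 0.35 × 1.13 × 1.0 × 267 × 2 × 9 = 1901 kN.
Design strength φR_n = 0.85 × 1901 = 1620 kN.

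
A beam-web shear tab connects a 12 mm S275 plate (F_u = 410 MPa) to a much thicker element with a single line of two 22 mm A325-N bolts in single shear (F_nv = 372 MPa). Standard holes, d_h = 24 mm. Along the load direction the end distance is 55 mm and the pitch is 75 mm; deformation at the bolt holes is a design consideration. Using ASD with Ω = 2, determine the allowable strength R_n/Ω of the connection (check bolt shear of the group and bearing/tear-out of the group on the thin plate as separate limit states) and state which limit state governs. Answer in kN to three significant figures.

Bolt shear: A_b = π·22²/4 = 380.1 mm²; R_n = 372 × 380.1 × 2 × 1 / 1000 = 282.8 kN → 282.8 / 2 = 141 kN.
Bearing (1.2 l_c t F_u ≤ 2.4 d t F_u): upper limit = 2.4·22·12·410 / 1000 = 259.8 kN.
  Edge l_c = 55 − 24/2 = 43 → r_n = 253.9 kN; interior l_c = 75 − 24 = 51 → r_n = 259.8 kN.
  R_n,bearing = 1·253.9 + 1·259.8 = 513.6 kN → 513.6 / 2 = 257 kN.
Bolt shear governs: 141 kN.

141 kN (bolt shear governs)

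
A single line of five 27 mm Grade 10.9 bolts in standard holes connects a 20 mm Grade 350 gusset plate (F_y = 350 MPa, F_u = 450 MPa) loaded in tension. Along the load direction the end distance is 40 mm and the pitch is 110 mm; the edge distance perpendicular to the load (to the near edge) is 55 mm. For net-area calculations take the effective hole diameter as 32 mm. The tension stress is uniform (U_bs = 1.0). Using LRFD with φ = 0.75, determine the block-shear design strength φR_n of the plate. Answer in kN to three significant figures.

Shear plane L_v = 40 + 4·110 = 480 mm; A_gv = 480 × 20 = 9600 mm².
A_nv = (480 − 4.5·32) × 20 = 6720 mm².
A_nt = (55 − 0.5·32) × 20 = 780 mm².
0.6 F_u A_nv = 1814 kN; 0.6 F_y A_gv = 2016 kN → shear rupture governs the shear term.
R_n = 1814 + 1.0 × 450 × 780 / 1000 = 2165 kN.
Design strength φR_n = 0.75 × 2165 = 1620 kN.

1620 kN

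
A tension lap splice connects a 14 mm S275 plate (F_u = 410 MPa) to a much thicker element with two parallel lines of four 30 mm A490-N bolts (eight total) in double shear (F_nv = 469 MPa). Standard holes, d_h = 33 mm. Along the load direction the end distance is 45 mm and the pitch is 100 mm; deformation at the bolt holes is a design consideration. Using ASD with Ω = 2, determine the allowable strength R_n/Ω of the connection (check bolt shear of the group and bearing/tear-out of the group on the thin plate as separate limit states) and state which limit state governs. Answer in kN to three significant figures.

1440 kN (bearing governs)

Bolt shear: A_b = π·30²/4 = 706.9 mm²; R_n = 469 × 706.9 × 8 × 2 / 1000 = 5304 kN → 5304 / 2 = 2650 kN.
Bearing (1.2 l_c t F_u ≤ 2.4 d t F_u): upper limit = 2.4·30·14·410 / 1000 = 413.3 kN.
  Edge l_c = 45 − 33/2 = 28.5 → r_n = 196.3 kN; interior l_c = 100 − 33 = 67 → r_n = 413.3 kN.
  R_n,bearing = 2·196.3 + 6·413.3 = 2872 kN → 2872 / 2 = 1440 kN.
Bearing governs: 1440 kN.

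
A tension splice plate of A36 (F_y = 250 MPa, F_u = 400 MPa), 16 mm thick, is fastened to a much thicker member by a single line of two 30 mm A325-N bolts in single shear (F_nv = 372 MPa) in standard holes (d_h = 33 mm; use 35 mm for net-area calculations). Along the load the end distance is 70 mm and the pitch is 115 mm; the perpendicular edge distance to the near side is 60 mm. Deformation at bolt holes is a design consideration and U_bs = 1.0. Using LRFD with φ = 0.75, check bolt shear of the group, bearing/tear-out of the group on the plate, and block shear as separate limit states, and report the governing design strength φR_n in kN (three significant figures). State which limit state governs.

Bolt shear: A_b = π·30²/4 = 706.9 mm²; R_n = 372 × 706.9 × 2 × 1 / 1000 = 525.9 kN → 0.75 × 525.9 = 394 kN.
Bearing: edge l_c = 53.5, r_n = 410.9 kN; interior l_c = 82, r_n = 460.8 kN; R_n = 410.9 + 1·460.8 = 871.7 kN → 654 kN.
Block shear: A_gv = 2960, A_nv = 2120, A_nt = 680 mm²; R_n = min(0.6F_uA_nv, 0.6F_yA_gv) + U_bs·F_u·A_nt = 716 kN → 537 kN.
Bolt shear governs: 394 kN.

394 kN (bolt shear governs)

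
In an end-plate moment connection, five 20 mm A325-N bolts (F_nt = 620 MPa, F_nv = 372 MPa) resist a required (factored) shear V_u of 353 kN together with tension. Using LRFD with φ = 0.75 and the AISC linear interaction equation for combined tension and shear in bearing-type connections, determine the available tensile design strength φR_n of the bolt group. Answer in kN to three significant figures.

361 kN

A_b = π·20²/4 = 314.2 mm²; f_rv = 353 × 1000 / (5 × 314.2) = 224.7 MPa.
F'_nt = 1.3 F_nt − (F_nt / φF_nv) f_rv = 1.3·620 − (620/(0.75·372))·224.7 = 306.6 MPa, capped at F_nt → F'_nt = 306.6 MPa.
R_n = F'_nt · A_b · n = 306.6 × 314.2 × 5 / 1000 = 481.6 kN.
Design strength φR_n = 0.75 × 481.6 = 361 kN.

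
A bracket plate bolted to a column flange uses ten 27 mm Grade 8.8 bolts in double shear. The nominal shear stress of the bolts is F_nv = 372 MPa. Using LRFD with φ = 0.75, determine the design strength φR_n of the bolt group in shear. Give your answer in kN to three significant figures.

3190 kN

A_b = π × 27² / 4 = 572.6 mm².
R_n = F_nv · A_b · n · n_s = 372 × 572.6 × 10 × 2 / 1000 = 4260 kN.
Design strength φR_n = 0.75 × 4260 = 3190 kN.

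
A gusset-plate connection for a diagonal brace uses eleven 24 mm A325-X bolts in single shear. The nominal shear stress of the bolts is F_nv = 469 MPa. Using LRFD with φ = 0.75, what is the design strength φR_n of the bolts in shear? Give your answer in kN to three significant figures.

A_b = π × 24² / 4 = 452.4 mm².
R_n = F_nv · A_b · n · n_s = 469 × 452.4 × 11 × 1 / 1000 = 2334 kN.
Design strength φR_n = 0.75 × 2334 = 1750 kN.

1750 kN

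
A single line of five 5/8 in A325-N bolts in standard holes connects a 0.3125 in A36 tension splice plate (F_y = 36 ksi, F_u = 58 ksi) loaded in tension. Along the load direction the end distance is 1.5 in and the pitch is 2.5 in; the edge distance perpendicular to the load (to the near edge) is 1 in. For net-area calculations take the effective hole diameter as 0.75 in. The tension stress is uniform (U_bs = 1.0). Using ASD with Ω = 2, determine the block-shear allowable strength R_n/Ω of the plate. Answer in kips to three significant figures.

44.5 kips

Shear plane L_v = 1.5 + 4·2.5 = 11.5 in; A_gv = 11.5 × 0.3125 = 3.594 in².
A_nv = (11.5 − 4.5·0.75) × 0.3125 = 2.539 in².
A_nt = (1 − 0.5·0.75) × 0.3125 = 0.1953 in².
0.6 F_u A_nv = 88.36 kips; 0.6 F_y A_gv = 77.62 kips → shear yielding governs the shear term.
R_n = 77.62 + 1.0 × 58 × 0.1953 = 88.95 kips.
Allowable strength R_n/Ω = 88.95 / 2 = 44.5 kips.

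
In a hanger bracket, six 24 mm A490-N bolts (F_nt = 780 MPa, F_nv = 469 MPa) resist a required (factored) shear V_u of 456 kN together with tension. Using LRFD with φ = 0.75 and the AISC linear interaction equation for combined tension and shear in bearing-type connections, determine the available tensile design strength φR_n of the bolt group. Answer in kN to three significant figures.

A_b = π·24²/4 = 452.4 mm²; f_rv = 456 × 1000 / (6 × 452.4) = 168 MPa.
F'_nt = 1.3 F_nt − (F_nt / φF_nv) f_rv = 1.3·780 − (780/(0.75·469))·168 = 641.5 MPa, capped at F_nt → F'_nt = 641.5 MPa.
R_n = F'_nt · A_b · n = 641.5 × 452.4 × 6 / 1000 = 1741 kN.
Design strength φR_n = 0.75 × 1741 = 1310 kN.

1310 kN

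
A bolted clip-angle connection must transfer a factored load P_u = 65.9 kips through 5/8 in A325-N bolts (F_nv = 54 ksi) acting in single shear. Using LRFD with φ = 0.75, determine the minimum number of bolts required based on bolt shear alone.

6 bolts

A_b = π·0.625²/4 = 0.3068 in².
Per-bolt design strength φR_n = 0.75 × 54 × 0.3068 × 1 = 12.43 kips.
n ≥ 65.9 / 12.43 = 5.304 → use 6 bolts.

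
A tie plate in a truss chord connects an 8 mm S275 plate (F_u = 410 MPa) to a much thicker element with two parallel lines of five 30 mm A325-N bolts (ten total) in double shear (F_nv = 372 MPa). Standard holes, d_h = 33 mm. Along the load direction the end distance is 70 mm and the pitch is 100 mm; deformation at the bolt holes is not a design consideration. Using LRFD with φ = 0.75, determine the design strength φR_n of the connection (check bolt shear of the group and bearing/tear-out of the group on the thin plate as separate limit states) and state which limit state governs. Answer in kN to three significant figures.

2170 kN (bearing governs)

Bolt shear: A_b = π·30²/4 = 706.9 mm²; R_n = 372 × 706.9 × 10 × 2 / 1000 = 5259 kN → 0.75 × 5259 = 3940 kN.
Bearing (1.5 l_c t F_u ≤ 3.0 d t F_u): upper limit = 3.0·30·8·410 / 1000 = 295.2 kN.
  Edge l_c = 70 − 33/2 = 53.5 → r_n = 263.2 kN; interior l_c = 100 − 33 = 67 → r_n = 295.2 kN.
  R_n,bearing = 2·263.2 + 8·295.2 = 2888 kN → 0.75 × 2888 = 2170 kN.
Bearing governs: 2170 kN.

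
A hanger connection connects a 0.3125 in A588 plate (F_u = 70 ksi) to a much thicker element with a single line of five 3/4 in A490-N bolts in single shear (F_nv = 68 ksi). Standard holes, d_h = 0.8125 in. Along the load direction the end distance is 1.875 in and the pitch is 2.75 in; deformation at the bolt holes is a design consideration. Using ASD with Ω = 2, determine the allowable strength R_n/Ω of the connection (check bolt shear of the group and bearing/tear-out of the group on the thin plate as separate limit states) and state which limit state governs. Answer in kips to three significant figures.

Bolt shear: A_b = π·0.75²/4 = 0.4418 in²; R_n = 68 × 0.4418 × 5 × 1 = 150.2 kips → 150.2 / 2 = 75.1 kips.
Bearing (1.2 l_c t F_u ≤ 2.4 d t F_u): upper limit = 2.4·0.75·0.3125·70 = 39.38 kips.
  Edge l_c = 1.875 − 0.8125/2 = 1.469 → r_n = 38.55 kips; interior l_c = 2.75 − 0.8125 = 1.938 → r_n = 39.38 kips.
  R_n,bearing = 1·38.55 + 4·39.38 = 196.1 kips → 196.1 / 2 = 98 kips.
Bolt shear governs: 75.1 kips.

75.1 kips (bolt shear governs)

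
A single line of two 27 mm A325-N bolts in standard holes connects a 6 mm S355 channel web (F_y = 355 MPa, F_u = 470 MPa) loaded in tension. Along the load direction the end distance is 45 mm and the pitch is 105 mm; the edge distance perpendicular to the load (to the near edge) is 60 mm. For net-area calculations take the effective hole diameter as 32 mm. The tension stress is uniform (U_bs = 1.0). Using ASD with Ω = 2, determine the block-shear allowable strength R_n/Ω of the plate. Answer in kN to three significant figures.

Shear plane L_v = 45 + 1·105 = 150 mm; A_gv = 150 × 6 = 900 mm².
A_nv = (150 − 1.5·32) × 6 = 612 mm².
A_nt = (60 − 0.5·32) × 6 = 264 mm².
0.6 F_u A_nv = 172.6 kN; 0.6 F_y A_gv = 191.7 kN → shear rupture governs the shear term.
R_n = 172.6 + 1.0 × 470 × 264 / 1000 = 296.7 kN.
Allowable strength R_n/Ω = 296.7 / 2 = 148 kN.

148 kN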